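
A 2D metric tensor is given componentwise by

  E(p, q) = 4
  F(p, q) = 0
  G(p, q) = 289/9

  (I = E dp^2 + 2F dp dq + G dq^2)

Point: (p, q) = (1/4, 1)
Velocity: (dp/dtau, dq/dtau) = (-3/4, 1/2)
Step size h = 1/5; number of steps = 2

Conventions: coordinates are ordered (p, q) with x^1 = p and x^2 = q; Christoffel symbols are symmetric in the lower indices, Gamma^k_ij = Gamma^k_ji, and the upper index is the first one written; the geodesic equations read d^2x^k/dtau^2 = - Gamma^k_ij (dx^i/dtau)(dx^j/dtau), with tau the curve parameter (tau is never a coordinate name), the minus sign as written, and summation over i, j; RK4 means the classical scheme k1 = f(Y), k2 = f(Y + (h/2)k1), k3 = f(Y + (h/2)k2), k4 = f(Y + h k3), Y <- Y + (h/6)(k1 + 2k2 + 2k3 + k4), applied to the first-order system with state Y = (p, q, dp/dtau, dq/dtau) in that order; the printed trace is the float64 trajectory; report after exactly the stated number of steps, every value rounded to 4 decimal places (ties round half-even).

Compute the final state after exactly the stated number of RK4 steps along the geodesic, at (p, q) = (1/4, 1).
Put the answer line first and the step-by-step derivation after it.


Answer: p = -0.0500, q = 1.2000, dp/dtau = -0.7500, dq/dtau = 0.5000

f(Y) = (dp/dtau, dq/dtau, -Gamma^p_ij Y'^i Y'^j, -Gamma^q_ij Y'^i Y'^j) with the Gammas evaluated at the stage position; h = 0.200000; intermediate values shown to 6 dp
step 0: p = 0.2500, q = 1.0000, dp/dtau = -0.7500, dq/dtau = 0.5000
step 1:
  k1: at (p, q) = (0.250000, 1.000000), (dp/dtau, dq/dtau) = (-0.750000, 0.500000); Gamma_ppp = 0.000000, Gamma_ppq = 0.000000, Gamma_pqq = 0.000000, Gamma_qpp = 0.000000, Gamma_qpq = 0.000000, Gamma_qqq = 0.000000; k1 = (-0.750000, 0.500000, 0.000000, 0.000000)
  k2: at (p, q) = (0.175000, 1.050000), (dp/dtau, dq/dtau) = (-0.750000, 0.500000); Gamma_ppp = 0.000000, Gamma_ppq = 0.000000, Gamma_pqq = 0.000000, Gamma_qpp = 0.000000, Gamma_qpq = 0.000000, Gamma_qqq = 0.000000; k2 = (-0.750000, 0.500000, 0.000000, 0.000000)
  k3: at (p, q) = (0.175000, 1.050000), (dp/dtau, dq/dtau) = (-0.750000, 0.500000); Gamma_ppp = 0.000000, Gamma_ppq = 0.000000, Gamma_pqq = 0.000000, Gamma_qpp = 0.000000, Gamma_qpq = 0.000000, Gamma_qqq = 0.000000; k3 = (-0.750000, 0.500000, 0.000000, 0.000000)
  k4: at (p, q) = (0.100000, 1.100000), (dp/dtau, dq/dtau) = (-0.750000, 0.500000); Gamma_ppp = 0.000000, Gamma_ppq = 0.000000, Gamma_pqq = 0.000000, Gamma_qpp = 0.000000, Gamma_qpq = 0.000000, Gamma_qqq = 0.000000; k4 = (-0.750000, 0.500000, 0.000000, 0.000000)
  Y <- Y + (h/6)(k1 + 2k2 + 2k3 + k4): p = 0.1000, q = 1.1000, dp/dtau = -0.7500, dq/dtau = 0.5000
step 2:
  k1: at (p, q) = (0.100000, 1.100000), (dp/dtau, dq/dtau) = (-0.750000, 0.500000); Gamma_ppp = 0.000000, Gamma_ppq = 0.000000, Gamma_pqq = 0.000000, Gamma_qpp = 0.000000, Gamma_qpq = 0.000000, Gamma_qqq = 0.000000; k1 = (-0.750000, 0.500000, 0.000000, 0.000000)
  k2: at (p, q) = (0.025000, 1.150000), (dp/dtau, dq/dtau) = (-0.750000, 0.500000); Gamma_ppp = 0.000000, Gamma_ppq = 0.000000, Gamma_pqq = 0.000000, Gamma_qpp = 0.000000, Gamma_qpq = 0.000000, Gamma_qqq = 0.000000; k2 = (-0.750000, 0.500000, 0.000000, 0.000000)
  k3: at (p, q) = (0.025000, 1.150000), (dp/dtau, dq/dtau) = (-0.750000, 0.500000); Gamma_ppp = 0.000000, Gamma_ppq = 0.000000, Gamma_pqq = 0.000000, Gamma_qpp = 0.000000, Gamma_qpq = 0.000000, Gamma_qqq = 0.000000; k3 = (-0.750000, 0.500000, 0.000000, 0.000000)
  k4: at (p, q) = (-0.050000, 1.200000), (dp/dtau, dq/dtau) = (-0.750000, 0.500000); Gamma_ppp = 0.000000, Gamma_ppq = 0.000000, Gamma_pqq = 0.000000, Gamma_qpp = 0.000000, Gamma_qpq = 0.000000, Gamma_qqq = 0.000000; k4 = (-0.750000, 0.500000, 0.000000, 0.000000)
  Y <- Y + (h/6)(k1 + 2k2 + 2k3 + k4): p = -0.0500, q = 1.2000, dp/dtau = -0.7500, dq/dtau = 0.5000


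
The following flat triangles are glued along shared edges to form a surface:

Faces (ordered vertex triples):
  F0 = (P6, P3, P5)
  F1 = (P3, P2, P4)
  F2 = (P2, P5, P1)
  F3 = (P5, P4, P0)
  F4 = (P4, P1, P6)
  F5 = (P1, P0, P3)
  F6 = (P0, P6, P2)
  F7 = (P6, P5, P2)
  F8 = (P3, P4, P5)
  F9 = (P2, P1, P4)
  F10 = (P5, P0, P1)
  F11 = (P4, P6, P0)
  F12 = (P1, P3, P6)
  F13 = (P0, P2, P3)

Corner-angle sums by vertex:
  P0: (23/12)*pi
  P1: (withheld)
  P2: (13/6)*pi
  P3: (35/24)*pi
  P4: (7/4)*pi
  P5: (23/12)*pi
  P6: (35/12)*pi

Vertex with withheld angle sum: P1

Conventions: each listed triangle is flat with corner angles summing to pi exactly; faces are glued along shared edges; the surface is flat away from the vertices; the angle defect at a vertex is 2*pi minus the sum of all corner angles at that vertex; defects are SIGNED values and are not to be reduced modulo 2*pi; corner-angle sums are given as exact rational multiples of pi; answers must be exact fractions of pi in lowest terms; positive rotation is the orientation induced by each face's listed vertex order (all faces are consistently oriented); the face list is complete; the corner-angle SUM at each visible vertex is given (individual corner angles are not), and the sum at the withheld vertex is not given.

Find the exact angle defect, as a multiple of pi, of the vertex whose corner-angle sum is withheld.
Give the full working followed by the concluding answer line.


V = 7, E = 21, F = 14; chi = V - E + F = 0
Gauss-Bonnet: total defect = 2*pi*chi = 0; visible defects sum to -pi/8

Answer: defect(P1) = pi/8


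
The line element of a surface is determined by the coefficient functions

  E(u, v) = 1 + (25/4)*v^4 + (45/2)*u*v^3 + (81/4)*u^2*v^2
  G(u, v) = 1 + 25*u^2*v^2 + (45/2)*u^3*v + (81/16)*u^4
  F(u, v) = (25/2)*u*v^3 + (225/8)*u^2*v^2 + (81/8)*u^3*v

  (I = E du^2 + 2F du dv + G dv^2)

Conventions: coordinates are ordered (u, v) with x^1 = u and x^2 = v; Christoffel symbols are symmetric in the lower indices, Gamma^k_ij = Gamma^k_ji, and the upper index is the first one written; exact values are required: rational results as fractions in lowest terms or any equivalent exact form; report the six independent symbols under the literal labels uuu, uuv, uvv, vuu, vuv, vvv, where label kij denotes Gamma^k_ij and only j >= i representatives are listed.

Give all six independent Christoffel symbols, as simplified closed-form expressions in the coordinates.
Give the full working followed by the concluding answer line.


E = 1 + (25/4)*v^4 + (45/2)*u*v^3 + (81/4)*u^2*v^2; F = (25/2)*u*v^3 + (225/8)*u^2*v^2 + (81/8)*u^3*v; G = 1 + 25*u^2*v^2 + (45/2)*u^3*v + (81/16)*u^4
Gamma^k_ij = (1/2) g^{kl} (d_i g_jl + d_j g_il - d_l g_ij), with g^inv = (1/(EG-F^2)) [[G, -F], [-F, E]]
first partials: E_u = (45/2)*v^3 + (81/2)*u*v^2, E_v = 25*v^3 + (135/2)*u*v^2 + (81/2)*u^2*v, F_u = (25/2)*v^3 + (225/4)*u*v^2 + (243/8)*u^2*v, F_v = (75/2)*u*v^2 + (225/4)*u^2*v + (81/8)*u^3, G_u = 50*u*v^2 + (135/2)*u^2*v + (81/4)*u^3, G_v = 50*u^2*v + (45/2)*u^3
D = EG - F^2 = 1 + (25/4)*v^4 + (45/2)*u*v^3 + (181/4)*u^2*v^2 + (45/2)*u^3*v + (81/16)*u^4
expanded: Gamma^u_uu = (G E_u - 2F F_u + F E_v)/(2D), Gamma^u_uv = (G E_v - F G_u)/(2D), Gamma^u_vv = (2G F_v - G G_u - F G_v)/(2D), Gamma^v_uu = (2E F_u - E E_v - F E_u)/(2D), Gamma^v_uv = (E G_u - F E_v)/(2D), Gamma^v_vv = (E G_v - 2F F_v + F G_u)/(2D); substitute and cancel common factors

Answer: Gamma_uuu = (324*u*v^2 + 180*v^3)/(81*u^4 + 360*u^3*v + 724*u^2*v^2 + 360*u*v^3 + 100*v^4 + 16), Gamma_uuv = (324*u^2*v + 540*u*v^2 + 200*v^3)/(81*u^4 + 360*u^3*v + 724*u^2*v^2 + 360*u*v^3 + 100*v^4 + 16), Gamma_uvv = (360*u^2*v + 200*u*v^2)/(81*u^4 + 360*u^3*v + 724*u^2*v^2 + 360*u*v^3 + 100*v^4 + 16), Gamma_vuu = (162*u^2*v + 360*u*v^2)/(81*u^4 + 360*u^3*v + 724*u^2*v^2 + 360*u*v^3 + 100*v^4 + 16), Gamma_vuv = (162*u^3 + 540*u^2*v + 400*u*v^2)/(81*u^4 + 360*u^3*v + 724*u^2*v^2 + 360*u*v^3 + 100*v^4 + 16), Gamma_vvv = (180*u^3 + 400*u^2*v)/(81*u^4 + 360*u^3*v + 724*u^2*v^2 + 360*u*v^3 + 100*v^4 + 16)


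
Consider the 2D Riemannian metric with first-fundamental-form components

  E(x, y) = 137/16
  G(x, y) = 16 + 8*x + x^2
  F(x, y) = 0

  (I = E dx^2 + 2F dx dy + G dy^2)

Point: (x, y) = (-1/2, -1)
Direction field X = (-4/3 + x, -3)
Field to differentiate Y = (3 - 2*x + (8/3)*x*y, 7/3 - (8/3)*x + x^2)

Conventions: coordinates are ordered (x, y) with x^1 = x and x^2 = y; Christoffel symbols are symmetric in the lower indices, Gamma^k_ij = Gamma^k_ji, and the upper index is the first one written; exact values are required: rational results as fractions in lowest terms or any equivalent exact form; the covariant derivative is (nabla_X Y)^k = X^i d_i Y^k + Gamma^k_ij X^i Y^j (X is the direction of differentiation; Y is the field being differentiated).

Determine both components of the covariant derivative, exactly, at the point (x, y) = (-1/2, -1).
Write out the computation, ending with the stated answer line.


E = 137/16, F = 0, G = 49/4 at the point
E_x = 0, E_y = 0, F_x = 0, F_y = 0, G_x = 7, G_y = 0
EG - F^2 = 6713/64;  g^inv = (64/6713) * [[49/4, 0], [0, 137/16]]
first-kind symbols [ij,l] = (1/2)(d_i g_jl + d_j g_il - d_l g_ij): [xx,x] = E_x/2 = 0, [xx,y] = F_x - E_y/2 = 0, [xy,x] = E_y/2 = 0, [xy,y] = G_x/2 = 7/2, [yy,x] = F_y - G_x/2 = -7/2, [yy,y] = G_y/2 = 0
Gamma^x_ij = (G*[ij,x] - F*[ij,y])/(EG - F^2), Gamma^y_ij = (E*[ij,y] - F*[ij,x])/(EG - F^2)
Gamma_xxx = 0, Gamma_xxy = 0, Gamma_xyy = -56/137, Gamma_yxx = 0, Gamma_yxy = 2/7, Gamma_yyy = 0
X = (-11/6, -3), Y = (16/3, 47/12) at the point

Answer: (nabla_X Y)^x = 21403/1233, (nabla_X Y)^y = 25/252


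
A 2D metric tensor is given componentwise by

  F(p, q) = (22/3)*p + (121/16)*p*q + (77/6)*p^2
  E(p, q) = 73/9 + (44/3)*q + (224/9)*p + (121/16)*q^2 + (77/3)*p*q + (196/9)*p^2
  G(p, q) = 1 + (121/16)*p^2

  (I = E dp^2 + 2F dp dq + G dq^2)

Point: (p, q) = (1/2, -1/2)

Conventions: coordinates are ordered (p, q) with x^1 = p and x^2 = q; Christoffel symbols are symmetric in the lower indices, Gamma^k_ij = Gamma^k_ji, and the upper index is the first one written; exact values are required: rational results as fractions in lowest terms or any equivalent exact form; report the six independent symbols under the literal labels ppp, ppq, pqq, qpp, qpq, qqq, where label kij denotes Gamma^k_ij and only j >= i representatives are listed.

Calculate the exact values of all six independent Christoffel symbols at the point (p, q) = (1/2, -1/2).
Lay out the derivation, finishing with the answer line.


E = 905/64, F = 319/64, G = 185/64 at the point
E_p = 203/6, E_q = 319/16, F_p = 1573/96, F_q = 121/32, G_p = 121/16, G_q = 0
EG - F^2 = 513/32;  g^inv = (32/513) * [[185/64, -319/64], [-319/64, 905/64]]
first-kind symbols [ij,l] = (1/2)(d_i g_jl + d_j g_il - d_l g_ij): [pp,p] = E_p/2 = 203/12, [pp,q] = F_p - E_q/2 = 77/12, [pq,p] = E_q/2 = 319/32, [pq,q] = G_p/2 = 121/32, [qq,p] = F_q - G_p/2 = 0, [qq,q] = G_q/2 = 0
Gamma^p_ij = (G*[ij,p] - F*[ij,q])/(EG - F^2), Gamma^q_ij = (E*[ij,q] - F*[ij,p])/(EG - F^2)

Answer: Gamma_ppp = 1624/1539, Gamma_ppq = 319/513, Gamma_pqq = 0, Gamma_qpp = 616/1539, Gamma_qpq = 121/513, Gamma_qqq = 0


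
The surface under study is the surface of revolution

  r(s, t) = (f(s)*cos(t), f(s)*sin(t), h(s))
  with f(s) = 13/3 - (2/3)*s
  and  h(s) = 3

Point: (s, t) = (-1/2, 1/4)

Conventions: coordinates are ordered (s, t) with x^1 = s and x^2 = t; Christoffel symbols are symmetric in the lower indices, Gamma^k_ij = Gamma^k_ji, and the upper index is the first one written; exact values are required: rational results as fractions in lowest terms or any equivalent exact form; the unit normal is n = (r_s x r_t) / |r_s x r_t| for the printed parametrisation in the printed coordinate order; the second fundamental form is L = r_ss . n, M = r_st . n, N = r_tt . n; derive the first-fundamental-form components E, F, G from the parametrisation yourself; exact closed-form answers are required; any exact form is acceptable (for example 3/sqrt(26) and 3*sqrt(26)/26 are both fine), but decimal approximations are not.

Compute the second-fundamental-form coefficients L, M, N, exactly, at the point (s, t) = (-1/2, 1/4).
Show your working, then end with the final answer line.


f = 14/3, f' = -2/3, f'' = 0, h' = 0, h'' = 0
E = 4/9, F = 0, G = 196/9; answer radicand W^2 = 4/9
unnormalised second-form numerators: l = 0, m = 0, n = 0; L = l/sqrt(4/9), and similarly M = m/sqrt(W^2), N = n/sqrt(W^2)

Answer: L = 0, M = 0, N = 0


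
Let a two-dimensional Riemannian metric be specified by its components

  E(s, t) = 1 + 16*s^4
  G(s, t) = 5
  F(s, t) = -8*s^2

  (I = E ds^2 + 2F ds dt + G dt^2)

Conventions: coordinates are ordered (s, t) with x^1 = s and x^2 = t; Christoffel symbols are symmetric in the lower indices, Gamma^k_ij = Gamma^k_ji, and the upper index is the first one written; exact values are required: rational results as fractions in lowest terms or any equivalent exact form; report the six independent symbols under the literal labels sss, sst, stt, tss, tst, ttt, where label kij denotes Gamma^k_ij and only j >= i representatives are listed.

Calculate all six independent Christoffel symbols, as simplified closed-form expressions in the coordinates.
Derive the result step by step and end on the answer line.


E = 1 + 16*s^4; F = -8*s^2; G = 5
Gamma^k_ij = (1/2) g^{kl} (d_i g_jl + d_j g_il - d_l g_ij), with g^inv = (1/(EG-F^2)) [[G, -F], [-F, E]]
first partials: E_s = 64*s^3, E_t = 0, F_s = -16*s, F_t = 0, G_s = 0, G_t = 0
D = EG - F^2 = 5 + 16*s^4
expanded: Gamma^s_ss = (G E_s - 2F F_s + F E_t)/(2D), Gamma^s_st = (G E_t - F G_s)/(2D), Gamma^s_tt = (2G F_t - G G_s - F G_t)/(2D), Gamma^t_ss = (2E F_s - E E_t - F E_s)/(2D), Gamma^t_st = (E G_s - F E_t)/(2D), Gamma^t_tt = (E G_t - 2F F_t + F G_s)/(2D); substitute and cancel common factors

Answer: Gamma_sss = 32*s^3/(16*s^4 + 5), Gamma_sst = 0, Gamma_stt = 0, Gamma_tss = -16*s/(16*s^4 + 5), Gamma_tst = 0, Gamma_ttt = 0


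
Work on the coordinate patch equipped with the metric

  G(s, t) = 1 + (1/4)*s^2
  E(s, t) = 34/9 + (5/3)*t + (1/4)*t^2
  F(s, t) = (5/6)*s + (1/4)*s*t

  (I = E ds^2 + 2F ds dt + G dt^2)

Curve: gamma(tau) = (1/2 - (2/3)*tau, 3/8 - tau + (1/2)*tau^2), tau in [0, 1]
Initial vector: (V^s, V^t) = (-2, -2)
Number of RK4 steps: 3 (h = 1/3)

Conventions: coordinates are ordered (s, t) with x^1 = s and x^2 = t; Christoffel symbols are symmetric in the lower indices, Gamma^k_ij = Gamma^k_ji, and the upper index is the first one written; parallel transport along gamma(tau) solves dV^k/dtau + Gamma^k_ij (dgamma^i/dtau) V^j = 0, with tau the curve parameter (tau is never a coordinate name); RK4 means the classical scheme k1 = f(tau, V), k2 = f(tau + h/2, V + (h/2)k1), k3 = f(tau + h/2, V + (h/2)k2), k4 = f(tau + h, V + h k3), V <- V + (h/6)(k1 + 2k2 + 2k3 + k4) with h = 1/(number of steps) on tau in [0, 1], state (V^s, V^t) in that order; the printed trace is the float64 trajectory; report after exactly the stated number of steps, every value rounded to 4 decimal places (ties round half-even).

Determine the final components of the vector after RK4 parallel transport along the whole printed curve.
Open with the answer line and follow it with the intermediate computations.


Answer: V^s = -2.5332, V^t = -2.0313

gamma'(tau) = (-2/3, -1 + tau); f(tau, V)^k = -Gamma^k_ij(gamma(tau)) gamma'^i(tau) V^j; h = 1/3; intermediate values shown to 6 dp
curve data and Christoffel symbols at the stage parameters:
  tau = 0.000000: gamma = (0.500000, 0.375000), gamma' = (-0.666667, -1.000000); Gamma_sss = 0.000000, Gamma_sst = 0.205999, Gamma_stt = 0.000000, Gamma_tss = 0.000000, Gamma_tst = 0.027775, Gamma_ttt = 0.000000
  tau = 0.166667: gamma = (0.388889, 0.222222), gamma' = (-0.666667, -0.833333); Gamma_sss = 0.000000, Gamma_sst = 0.211726, Gamma_stt = 0.000000, Gamma_tss = 0.000000, Gamma_tst = 0.023158, Gamma_ttt = 0.000000
  tau = 0.333333: gamma = (0.277778, 0.097222), gamma' = (-0.666667, -0.666667); Gamma_sss = 0.000000, Gamma_sst = 0.216495, Gamma_stt = 0.000000, Gamma_tss = 0.000000, Gamma_tst = 0.017530, Gamma_ttt = 0.000000
  tau = 0.500000: gamma = (0.166667, 0.000000), gamma' = (-0.666667, -0.500000); Gamma_sss = 0.000000, Gamma_sst = 0.220183, Gamma_stt = 0.000000, Gamma_tss = 0.000000, Gamma_tst = 0.011009, Gamma_ttt = 0.000000
  tau = 0.666667: gamma = (0.055556, -0.069444), gamma' = (-0.666667, -0.333333); Gamma_sss = 0.000000, Gamma_sst = 0.222699, Gamma_stt = 0.000000, Gamma_tss = 0.000000, Gamma_tst = 0.003791, Gamma_ttt = 0.000000
  tau = 0.833333: gamma = (-0.055556, -0.111111), gamma' = (-0.666667, -0.166667); Gamma_sss = 0.000000, Gamma_sst = 0.223986, Gamma_stt = 0.000000, Gamma_tss = 0.000000, Gamma_tst = -0.003862, Gamma_ttt = 0.000000
  tau = 1.000000: gamma = (-0.166667, -0.125000), gamma' = (-0.666667, 0.000000); Gamma_sss = 0.000000, Gamma_sst = 0.224027, Gamma_stt = 0.000000, Gamma_tss = 0.000000, Gamma_tst = -0.011638, Gamma_ttt = 0.000000
step 0: V^s = -2.0000, V^t = -2.0000
step 1: k1 = (-0.686662, -0.092584), k2 = (-0.657548, -0.071919), k3 = (-0.656205, -0.071772), k4 = (-0.612344, -0.049582); V <- V + (h/6)(k1 + 2k2 + 2k3 + k4): V^s = -2.2181, V^t = -2.0239
step 2: k1 = (-0.612249, -0.049575), k2 = (-0.553727, -0.027686), k3 = (-0.552117, -0.027606), k4 = (-0.480162, -0.008173); V <- V + (h/6)(k1 + 2k2 + 2k3 + k4): V^s = -2.4017, V^t = -2.0332
step 3: k1 = (-0.480149, -0.008173), k2 = (-0.396457, 0.006835), k3 = (-0.395563, 0.006820), k4 = (-0.303324, 0.015757); V <- V + (h/6)(k1 + 2k2 + 2k3 + k4): V^s = -2.5332, V^t = -2.0313


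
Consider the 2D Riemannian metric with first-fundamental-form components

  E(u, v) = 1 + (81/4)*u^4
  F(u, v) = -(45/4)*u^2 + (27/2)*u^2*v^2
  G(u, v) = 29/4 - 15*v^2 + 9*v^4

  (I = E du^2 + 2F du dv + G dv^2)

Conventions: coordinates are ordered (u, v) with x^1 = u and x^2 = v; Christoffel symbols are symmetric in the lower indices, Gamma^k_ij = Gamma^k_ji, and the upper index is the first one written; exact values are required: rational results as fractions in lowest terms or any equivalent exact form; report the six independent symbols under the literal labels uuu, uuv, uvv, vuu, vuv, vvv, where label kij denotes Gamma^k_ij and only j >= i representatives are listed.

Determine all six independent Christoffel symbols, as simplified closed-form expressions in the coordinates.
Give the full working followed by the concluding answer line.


E = 1 + (81/4)*u^4; F = -(45/4)*u^2 + (27/2)*u^2*v^2; G = 29/4 - 15*v^2 + 9*v^4
Gamma^k_ij = (1/2) g^{kl} (d_i g_jl + d_j g_il - d_l g_ij), with g^inv = (1/(EG-F^2)) [[G, -F], [-F, E]]
first partials: E_u = 81*u^3, E_v = 0, F_u = -(45/2)*u + 27*u*v^2, F_v = 27*u^2*v, G_u = 0, G_v = -30*v + 36*v^3
D = EG - F^2 = 29/4 - 15*v^2 + 9*v^4 + (81/4)*u^4
expanded: Gamma^u_uu = (G E_u - 2F F_u + F E_v)/(2D), Gamma^u_uv = (G E_v - F G_u)/(2D), Gamma^u_vv = (2G F_v - G G_u - F G_v)/(2D), Gamma^v_uu = (2E F_u - E E_v - F E_u)/(2D), Gamma^v_uv = (E G_u - F E_v)/(2D), Gamma^v_vv = (E G_v - 2F F_v + F G_u)/(2D); substitute and cancel common factors

Answer: Gamma_uuu = 162*u^3/(81*u^4 + 36*v^4 - 60*v^2 + 29), Gamma_uuv = 0, Gamma_uvv = 108*u^2*v/(81*u^4 + 36*v^4 - 60*v^2 + 29), Gamma_vuu = (108*u*v^2 - 90*u)/(81*u^4 + 36*v^4 - 60*v^2 + 29), Gamma_vuv = 0, Gamma_vvv = (72*v^3 - 60*v)/(81*u^4 + 36*v^4 - 60*v^2 + 29)


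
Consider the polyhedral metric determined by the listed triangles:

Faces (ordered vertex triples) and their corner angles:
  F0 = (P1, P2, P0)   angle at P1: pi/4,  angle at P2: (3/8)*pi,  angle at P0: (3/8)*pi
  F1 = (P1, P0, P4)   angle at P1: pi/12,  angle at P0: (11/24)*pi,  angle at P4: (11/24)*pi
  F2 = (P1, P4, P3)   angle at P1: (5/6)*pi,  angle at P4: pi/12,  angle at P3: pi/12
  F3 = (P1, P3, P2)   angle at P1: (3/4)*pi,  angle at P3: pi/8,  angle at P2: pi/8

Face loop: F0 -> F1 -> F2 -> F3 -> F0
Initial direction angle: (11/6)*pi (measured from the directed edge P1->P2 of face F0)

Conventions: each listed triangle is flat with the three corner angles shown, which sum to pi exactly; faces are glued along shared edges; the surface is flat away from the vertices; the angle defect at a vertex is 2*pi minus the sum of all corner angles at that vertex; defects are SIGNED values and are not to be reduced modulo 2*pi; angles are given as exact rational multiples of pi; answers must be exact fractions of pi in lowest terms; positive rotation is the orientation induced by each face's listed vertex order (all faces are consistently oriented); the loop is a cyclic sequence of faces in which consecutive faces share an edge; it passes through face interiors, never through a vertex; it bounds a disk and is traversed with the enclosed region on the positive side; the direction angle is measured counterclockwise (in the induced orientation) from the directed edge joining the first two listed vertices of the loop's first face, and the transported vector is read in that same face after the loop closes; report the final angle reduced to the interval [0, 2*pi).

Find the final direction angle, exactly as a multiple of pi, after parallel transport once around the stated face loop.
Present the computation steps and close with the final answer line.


enclosed vertex P1: corner angles sum to (23/12)*pi, defect = 2*pi - (23/12)*pi = pi/12
final direction = starting direction + enclosed defect total, reduced mod 2*pi (induced orientation)
final angle = (11/6)*pi + pi/12 = (23/12)*pi (mod 2*pi)

Answer: final direction angle = (23/12)*pi


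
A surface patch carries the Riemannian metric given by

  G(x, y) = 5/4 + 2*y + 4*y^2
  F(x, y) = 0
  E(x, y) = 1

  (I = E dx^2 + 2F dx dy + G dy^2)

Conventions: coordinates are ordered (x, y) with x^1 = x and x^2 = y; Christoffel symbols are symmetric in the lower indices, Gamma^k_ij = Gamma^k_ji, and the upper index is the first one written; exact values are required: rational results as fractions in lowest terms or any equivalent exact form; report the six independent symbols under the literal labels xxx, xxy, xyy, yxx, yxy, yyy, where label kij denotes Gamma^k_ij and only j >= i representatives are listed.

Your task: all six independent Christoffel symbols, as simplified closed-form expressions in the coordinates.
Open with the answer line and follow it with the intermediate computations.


Answer: Gamma_xxx = 0, Gamma_xxy = 0, Gamma_xyy = 0, Gamma_yxx = 0, Gamma_yxy = 0, Gamma_yyy = (16*y + 4)/(16*y^2 + 8*y + 5)

E = 1; F = 0; G = 5/4 + 2*y + 4*y^2
Gamma^k_ij = (1/2) g^{kl} (d_i g_jl + d_j g_il - d_l g_ij), with g^inv = (1/(EG-F^2)) [[G, -F], [-F, E]]
first partials: E_x = 0, E_y = 0, F_x = 0, F_y = 0, G_x = 0, G_y = 2 + 8*y
D = EG - F^2 = 5/4 + 2*y + 4*y^2
expanded: Gamma^x_xx = (G E_x - 2F F_x + F E_y)/(2D), Gamma^x_xy = (G E_y - F G_x)/(2D), Gamma^x_yy = (2G F_y - G G_x - F G_y)/(2D), Gamma^y_xx = (2E F_x - E E_y - F E_x)/(2D), Gamma^y_xy = (E G_x - F E_y)/(2D), Gamma^y_yy = (E G_y - 2F F_y + F G_x)/(2D); substitute and cancel common factors


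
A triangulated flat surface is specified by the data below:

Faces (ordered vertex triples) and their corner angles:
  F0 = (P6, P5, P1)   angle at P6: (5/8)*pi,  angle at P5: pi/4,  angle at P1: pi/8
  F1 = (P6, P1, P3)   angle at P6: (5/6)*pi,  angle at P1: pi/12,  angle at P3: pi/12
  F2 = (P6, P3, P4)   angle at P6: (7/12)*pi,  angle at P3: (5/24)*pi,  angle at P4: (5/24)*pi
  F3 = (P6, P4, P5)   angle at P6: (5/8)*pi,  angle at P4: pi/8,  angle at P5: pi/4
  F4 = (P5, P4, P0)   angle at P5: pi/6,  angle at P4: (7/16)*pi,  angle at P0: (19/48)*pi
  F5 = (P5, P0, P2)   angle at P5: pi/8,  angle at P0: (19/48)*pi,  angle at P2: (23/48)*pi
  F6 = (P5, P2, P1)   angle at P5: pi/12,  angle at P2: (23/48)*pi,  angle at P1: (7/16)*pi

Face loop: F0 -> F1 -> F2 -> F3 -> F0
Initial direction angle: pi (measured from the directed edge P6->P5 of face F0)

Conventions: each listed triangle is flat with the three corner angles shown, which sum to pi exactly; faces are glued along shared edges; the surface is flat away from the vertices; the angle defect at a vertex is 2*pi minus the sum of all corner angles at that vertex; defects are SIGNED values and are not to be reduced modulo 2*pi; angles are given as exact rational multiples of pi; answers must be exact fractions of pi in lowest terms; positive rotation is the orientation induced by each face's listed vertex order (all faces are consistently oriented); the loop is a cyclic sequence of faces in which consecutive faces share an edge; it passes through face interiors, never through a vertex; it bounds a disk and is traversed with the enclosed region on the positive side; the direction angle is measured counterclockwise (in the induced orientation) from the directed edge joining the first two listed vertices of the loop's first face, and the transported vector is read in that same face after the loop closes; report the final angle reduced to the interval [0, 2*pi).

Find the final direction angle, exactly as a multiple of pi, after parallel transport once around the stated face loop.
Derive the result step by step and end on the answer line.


enclosed vertex P6: corner angles sum to (8/3)*pi, defect = 2*pi - (8/3)*pi = (-2/3)*pi
by Gauss-Bonnet the loop rotates the vector by the enclosed defect sum (positive orientation, mod 2*pi)
final angle = pi - (2/3)*pi = pi/3 (mod 2*pi)

Answer: final direction angle = pi/3


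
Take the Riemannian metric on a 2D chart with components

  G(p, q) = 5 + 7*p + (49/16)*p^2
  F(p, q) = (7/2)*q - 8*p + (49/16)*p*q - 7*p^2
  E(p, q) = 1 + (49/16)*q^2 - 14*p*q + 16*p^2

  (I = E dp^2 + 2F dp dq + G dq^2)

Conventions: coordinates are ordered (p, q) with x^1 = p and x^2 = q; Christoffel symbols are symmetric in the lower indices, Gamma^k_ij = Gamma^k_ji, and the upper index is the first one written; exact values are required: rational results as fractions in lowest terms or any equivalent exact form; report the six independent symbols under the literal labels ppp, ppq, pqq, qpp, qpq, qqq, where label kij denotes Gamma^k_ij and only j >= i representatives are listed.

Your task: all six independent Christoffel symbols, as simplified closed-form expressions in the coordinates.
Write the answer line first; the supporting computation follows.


Answer: Gamma_ppp = (256*p - 112*q)/(305*p^2 - 224*p*q + 112*p + 49*q^2 + 80), Gamma_ppq = (-112*p + 49*q)/(305*p^2 - 224*p*q + 112*p + 49*q^2 + 80), Gamma_pqq = 0, Gamma_qpp = (-112*p - 128)/(305*p^2 - 224*p*q + 112*p + 49*q^2 + 80), Gamma_qpq = (49*p + 56)/(305*p^2 - 224*p*q + 112*p + 49*q^2 + 80), Gamma_qqq = 0

E = 1 + (49/16)*q^2 - 14*p*q + 16*p^2; F = (7/2)*q - 8*p + (49/16)*p*q - 7*p^2; G = 5 + 7*p + (49/16)*p^2
Gamma^k_ij = (1/2) g^{kl} (d_i g_jl + d_j g_il - d_l g_ij), with g^inv = (1/(EG-F^2)) [[G, -F], [-F, E]]
first partials: E_p = -14*q + 32*p, E_q = (49/8)*q - 14*p, F_p = -8 + (49/16)*q - 14*p, F_q = 7/2 + (49/16)*p, G_p = 7 + (49/8)*p, G_q = 0
D = EG - F^2 = 5 + 7*p + (49/16)*q^2 - 14*p*q + (305/16)*p^2
expanded: Gamma^p_pp = (G E_p - 2F F_p + F E_q)/(2D), Gamma^p_pq = (G E_q - F G_p)/(2D), Gamma^p_qq = (2G F_q - G G_p - F G_q)/(2D), Gamma^q_pp = (2E F_p - E E_q - F E_p)/(2D), Gamma^q_pq = (E G_p - F E_q)/(2D), Gamma^q_qq = (E G_q - 2F F_q + F G_p)/(2D); substitute and cancel common factors


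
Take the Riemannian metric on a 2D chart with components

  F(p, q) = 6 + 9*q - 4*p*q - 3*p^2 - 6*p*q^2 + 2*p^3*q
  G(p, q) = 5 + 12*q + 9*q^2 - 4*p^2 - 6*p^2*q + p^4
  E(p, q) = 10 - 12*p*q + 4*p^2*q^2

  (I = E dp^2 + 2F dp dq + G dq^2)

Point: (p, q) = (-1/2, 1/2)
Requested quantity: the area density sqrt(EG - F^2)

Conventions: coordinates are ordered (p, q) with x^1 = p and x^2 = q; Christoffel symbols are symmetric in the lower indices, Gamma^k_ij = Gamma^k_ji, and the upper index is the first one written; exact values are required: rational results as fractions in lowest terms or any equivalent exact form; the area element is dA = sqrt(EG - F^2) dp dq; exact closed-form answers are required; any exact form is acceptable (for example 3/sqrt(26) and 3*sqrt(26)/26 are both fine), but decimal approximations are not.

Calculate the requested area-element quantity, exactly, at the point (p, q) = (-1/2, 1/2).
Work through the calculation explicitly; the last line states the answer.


E = 53/4, F = 91/8, G = 185/16; EG - F^2 = 381/16

Answer: sqrt(EG - F^2) = sqrt(381)/4


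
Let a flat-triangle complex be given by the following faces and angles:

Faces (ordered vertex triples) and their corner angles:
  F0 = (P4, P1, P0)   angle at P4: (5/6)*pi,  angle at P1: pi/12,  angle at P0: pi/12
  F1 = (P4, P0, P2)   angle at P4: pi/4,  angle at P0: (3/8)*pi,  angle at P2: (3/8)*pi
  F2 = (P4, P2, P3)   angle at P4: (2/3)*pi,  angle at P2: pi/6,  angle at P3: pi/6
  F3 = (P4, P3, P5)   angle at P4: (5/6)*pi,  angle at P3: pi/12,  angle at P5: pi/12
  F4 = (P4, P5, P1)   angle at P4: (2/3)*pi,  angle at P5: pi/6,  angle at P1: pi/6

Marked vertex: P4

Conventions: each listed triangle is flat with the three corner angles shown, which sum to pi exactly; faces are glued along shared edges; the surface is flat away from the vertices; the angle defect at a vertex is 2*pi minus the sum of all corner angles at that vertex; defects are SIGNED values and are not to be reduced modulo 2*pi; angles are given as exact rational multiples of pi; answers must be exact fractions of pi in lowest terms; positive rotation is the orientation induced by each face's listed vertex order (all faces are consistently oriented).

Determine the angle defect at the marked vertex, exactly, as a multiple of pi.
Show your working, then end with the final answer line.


Sum of corner angles at P4: (13/4)*pi
defect = 2*pi - (13/4)*pi

Answer: defect(P4) = (-5/4)*pi


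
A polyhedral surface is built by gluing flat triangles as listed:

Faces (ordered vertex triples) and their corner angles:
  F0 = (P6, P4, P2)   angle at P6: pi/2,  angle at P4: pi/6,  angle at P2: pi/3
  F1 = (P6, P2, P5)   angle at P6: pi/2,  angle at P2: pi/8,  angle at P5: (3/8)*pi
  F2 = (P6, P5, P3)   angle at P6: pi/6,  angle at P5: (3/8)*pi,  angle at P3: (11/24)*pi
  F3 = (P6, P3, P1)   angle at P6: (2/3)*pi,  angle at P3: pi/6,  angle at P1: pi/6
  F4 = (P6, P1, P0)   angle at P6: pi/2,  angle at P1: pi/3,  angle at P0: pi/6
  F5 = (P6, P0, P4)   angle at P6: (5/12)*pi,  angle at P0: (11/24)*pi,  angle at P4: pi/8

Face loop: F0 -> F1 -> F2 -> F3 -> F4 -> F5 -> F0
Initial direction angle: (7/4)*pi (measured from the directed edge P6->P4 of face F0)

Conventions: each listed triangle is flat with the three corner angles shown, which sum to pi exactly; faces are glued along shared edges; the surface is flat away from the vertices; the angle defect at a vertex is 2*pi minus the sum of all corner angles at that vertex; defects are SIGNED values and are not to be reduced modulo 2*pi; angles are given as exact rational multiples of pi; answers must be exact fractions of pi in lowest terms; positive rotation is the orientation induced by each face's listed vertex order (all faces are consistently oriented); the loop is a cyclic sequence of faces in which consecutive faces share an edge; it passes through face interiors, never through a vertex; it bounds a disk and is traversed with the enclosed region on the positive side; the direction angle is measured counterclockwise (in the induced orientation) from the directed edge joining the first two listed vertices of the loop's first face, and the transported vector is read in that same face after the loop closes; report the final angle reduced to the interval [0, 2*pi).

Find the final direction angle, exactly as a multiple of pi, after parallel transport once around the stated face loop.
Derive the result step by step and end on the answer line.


enclosed vertex P6: corner angles sum to (11/4)*pi, defect = 2*pi - (11/4)*pi = (-3/4)*pi
the rotation equals the total enclosed defect, so the final angle is initial + defects (mod 2*pi)
final angle = (7/4)*pi - (3/4)*pi = pi (mod 2*pi)

Answer: final direction angle = pi


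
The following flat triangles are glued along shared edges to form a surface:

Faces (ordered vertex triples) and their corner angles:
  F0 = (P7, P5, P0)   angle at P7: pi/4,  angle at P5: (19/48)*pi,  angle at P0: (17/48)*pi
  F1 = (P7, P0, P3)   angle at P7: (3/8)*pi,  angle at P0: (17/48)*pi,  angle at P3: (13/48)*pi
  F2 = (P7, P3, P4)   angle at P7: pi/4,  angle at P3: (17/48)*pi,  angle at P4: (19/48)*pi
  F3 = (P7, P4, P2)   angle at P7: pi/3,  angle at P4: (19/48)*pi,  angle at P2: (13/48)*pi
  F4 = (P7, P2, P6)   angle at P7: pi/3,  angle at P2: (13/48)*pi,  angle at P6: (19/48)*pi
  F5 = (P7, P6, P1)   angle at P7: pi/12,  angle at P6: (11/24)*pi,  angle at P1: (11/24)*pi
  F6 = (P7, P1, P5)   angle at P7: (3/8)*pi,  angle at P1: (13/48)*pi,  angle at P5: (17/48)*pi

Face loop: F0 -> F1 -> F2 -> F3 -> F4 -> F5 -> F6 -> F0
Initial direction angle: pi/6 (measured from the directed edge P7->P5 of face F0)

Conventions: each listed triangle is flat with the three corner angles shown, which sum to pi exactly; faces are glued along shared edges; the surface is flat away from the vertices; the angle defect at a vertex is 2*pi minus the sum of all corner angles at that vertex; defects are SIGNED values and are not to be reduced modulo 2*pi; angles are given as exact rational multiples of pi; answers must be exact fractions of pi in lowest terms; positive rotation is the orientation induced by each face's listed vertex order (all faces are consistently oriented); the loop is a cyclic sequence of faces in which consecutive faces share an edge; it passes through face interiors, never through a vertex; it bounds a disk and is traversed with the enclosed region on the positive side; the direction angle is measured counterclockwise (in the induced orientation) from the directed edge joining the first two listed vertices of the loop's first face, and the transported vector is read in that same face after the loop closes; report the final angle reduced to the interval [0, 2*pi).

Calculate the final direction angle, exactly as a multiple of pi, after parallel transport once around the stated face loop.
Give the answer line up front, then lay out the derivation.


Answer: final direction angle = pi/6

enclosed vertex P7: corner angles sum to 2*pi, defect = 2*pi - 2*pi = 0
by Gauss-Bonnet the loop rotates the vector by the enclosed defect sum (positive orientation, mod 2*pi)
final angle = pi/6 + 0 = pi/6 (mod 2*pi)


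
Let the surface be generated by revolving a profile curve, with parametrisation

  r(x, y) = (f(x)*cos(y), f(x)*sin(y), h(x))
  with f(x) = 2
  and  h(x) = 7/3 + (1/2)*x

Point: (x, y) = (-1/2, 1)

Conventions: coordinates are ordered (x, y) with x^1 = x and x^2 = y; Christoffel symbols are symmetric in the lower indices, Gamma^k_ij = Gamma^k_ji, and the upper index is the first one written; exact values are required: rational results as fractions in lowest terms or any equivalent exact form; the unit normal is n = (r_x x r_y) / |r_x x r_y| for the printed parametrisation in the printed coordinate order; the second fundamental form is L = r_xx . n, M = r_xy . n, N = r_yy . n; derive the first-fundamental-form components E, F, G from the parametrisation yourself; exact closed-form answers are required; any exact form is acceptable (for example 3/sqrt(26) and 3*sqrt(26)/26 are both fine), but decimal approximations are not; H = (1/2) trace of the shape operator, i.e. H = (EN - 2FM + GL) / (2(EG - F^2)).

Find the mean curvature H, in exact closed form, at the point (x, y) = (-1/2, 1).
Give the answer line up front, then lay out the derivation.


Answer: H = 1/4

f = 2, f' = 0, f'' = 0, h' = 1/2, h'' = 0
E = 1/4, F = 0, G = 4; answer radicand W^2 = 1/4
unnormalised second-form numerators: l = 0, m = 0, n = 1; L = l/sqrt(1/4), and similarly M = m/sqrt(W^2), N = n/sqrt(W^2)
H = (E*n - 2*F*m + G*l) / (2*(EG - F^2)*sqrt(W^2)); E*n - 2*F*m + G*l = 1/4, EG - F^2 = 1, so H = (1/8)/sqrt(1/4)


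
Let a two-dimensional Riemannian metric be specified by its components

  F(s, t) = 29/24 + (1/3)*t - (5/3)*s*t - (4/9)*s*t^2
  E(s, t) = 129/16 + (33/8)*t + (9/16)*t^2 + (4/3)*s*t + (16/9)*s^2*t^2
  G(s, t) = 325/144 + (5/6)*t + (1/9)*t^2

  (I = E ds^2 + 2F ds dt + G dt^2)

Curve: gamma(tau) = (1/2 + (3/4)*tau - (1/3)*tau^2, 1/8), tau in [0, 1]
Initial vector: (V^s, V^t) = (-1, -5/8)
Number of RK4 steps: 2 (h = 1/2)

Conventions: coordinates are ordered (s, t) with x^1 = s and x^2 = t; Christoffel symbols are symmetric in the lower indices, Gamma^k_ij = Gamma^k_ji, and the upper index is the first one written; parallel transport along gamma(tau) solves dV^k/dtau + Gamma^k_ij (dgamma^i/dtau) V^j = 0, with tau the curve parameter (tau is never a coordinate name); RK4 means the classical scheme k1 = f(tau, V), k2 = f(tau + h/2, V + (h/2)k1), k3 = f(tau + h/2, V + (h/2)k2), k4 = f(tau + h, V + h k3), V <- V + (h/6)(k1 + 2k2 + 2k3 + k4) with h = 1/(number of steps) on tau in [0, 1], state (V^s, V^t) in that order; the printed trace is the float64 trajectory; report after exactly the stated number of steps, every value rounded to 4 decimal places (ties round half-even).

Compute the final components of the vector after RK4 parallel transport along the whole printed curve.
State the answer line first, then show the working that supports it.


Answer: V^s = -0.8066, V^t = -1.1845

gamma'(tau) = (3/4 - (2/3)*tau, 0); f(tau, V)^k = -Gamma^k_ij(gamma(tau)) gamma'^i(tau) V^j; h = 1/2; intermediate values shown to 6 dp
curve data and Christoffel symbols at the stage parameters:
  tau = 0.000000: gamma = (0.500000, 0.125000), gamma' = (0.750000, 0.000000); Gamma_sss = 0.174829, Gamma_sst = 0.310367, Gamma_stt = -0.093997, Gamma_tss = -1.242863, Gamma_tst = -0.150053, Gamma_ttt = 0.227663
  tau = 0.250000: gamma = (0.666667, 0.125000), gamma' = (0.583333, 0.000000); Gamma_sss = 0.177705, Gamma_sst = 0.326654, Gamma_stt = -0.128594, Gamma_tss = -1.306867, Gamma_tst = -0.152967, Gamma_ttt = 0.242438
  tau = 0.500000: gamma = (0.791667, 0.125000), gamma' = (0.416667, 0.000000); Gamma_sss = 0.179901, Gamma_sst = 0.339665, Gamma_stt = -0.154166, Gamma_tss = -1.358259, Gamma_tst = -0.155191, Gamma_ttt = 0.252657
  tau = 0.750000: gamma = (0.875000, 0.125000), gamma' = (0.250000, 0.000000); Gamma_sss = 0.181367, Gamma_sst = 0.348711, Gamma_stt = -0.171036, Gamma_tss = -1.394126, Gamma_tst = -0.156676, Gamma_ttt = 0.259066
  tau = 1.000000: gamma = (0.916667, 0.125000), gamma' = (0.083333, 0.000000); Gamma_sss = 0.182097, Gamma_sst = 0.353343, Gamma_stt = -0.179419, Gamma_tss = -1.412540, Gamma_tst = -0.157416, Gamma_ttt = 0.262151
step 0: V^s = -1.0000, V^t = -0.6250
step 1: k1 = (0.276606, -1.002485), k2 = (0.263341, -0.787754), k3 = (0.253456, -0.785492), k4 = (0.209498, -0.560031); V <- V + (h/6)(k1 + 2k2 + 2k3 + k4): V^s = -0.8734, V^t = -1.0174
step 2: k1 = (0.209458, -0.560059), k2 = (0.138127, -0.331478), k3 = (0.133954, -0.335455), k4 = (0.047134, -0.110467); V <- V + (h/6)(k1 + 2k2 + 2k3 + k4): V^s = -0.8066, V^t = -1.1845


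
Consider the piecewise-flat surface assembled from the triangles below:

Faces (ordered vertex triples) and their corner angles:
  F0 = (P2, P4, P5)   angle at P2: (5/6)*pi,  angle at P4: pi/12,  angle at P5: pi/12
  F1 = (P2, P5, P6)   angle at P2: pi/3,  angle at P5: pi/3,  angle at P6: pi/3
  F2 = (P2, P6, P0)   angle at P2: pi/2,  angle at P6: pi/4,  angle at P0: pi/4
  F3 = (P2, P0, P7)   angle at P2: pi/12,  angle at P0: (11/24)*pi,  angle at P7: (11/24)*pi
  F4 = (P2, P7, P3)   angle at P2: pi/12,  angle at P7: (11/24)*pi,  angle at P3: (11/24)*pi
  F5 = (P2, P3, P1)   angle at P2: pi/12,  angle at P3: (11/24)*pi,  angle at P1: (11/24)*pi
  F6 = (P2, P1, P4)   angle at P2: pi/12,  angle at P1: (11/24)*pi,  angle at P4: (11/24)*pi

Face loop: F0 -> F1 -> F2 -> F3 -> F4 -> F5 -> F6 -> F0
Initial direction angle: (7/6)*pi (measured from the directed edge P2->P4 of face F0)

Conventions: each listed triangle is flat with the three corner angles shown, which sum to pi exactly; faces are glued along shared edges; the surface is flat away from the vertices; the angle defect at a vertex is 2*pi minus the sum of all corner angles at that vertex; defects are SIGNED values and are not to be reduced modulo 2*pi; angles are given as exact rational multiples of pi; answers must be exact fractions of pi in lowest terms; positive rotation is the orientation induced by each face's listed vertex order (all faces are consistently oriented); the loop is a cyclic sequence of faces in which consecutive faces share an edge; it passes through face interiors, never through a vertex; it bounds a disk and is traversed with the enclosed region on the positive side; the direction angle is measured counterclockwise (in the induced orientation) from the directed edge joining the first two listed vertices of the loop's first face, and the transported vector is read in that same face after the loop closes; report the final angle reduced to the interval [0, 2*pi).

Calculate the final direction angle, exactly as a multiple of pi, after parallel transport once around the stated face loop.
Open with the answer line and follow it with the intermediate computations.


Answer: final direction angle = (7/6)*pi

enclosed vertex P2: corner angles sum to 2*pi, defect = 2*pi - 2*pi = 0
by Gauss-Bonnet the loop rotates the vector by the enclosed defect sum (positive orientation, mod 2*pi)
final angle = (7/6)*pi + 0 = (7/6)*pi (mod 2*pi)
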